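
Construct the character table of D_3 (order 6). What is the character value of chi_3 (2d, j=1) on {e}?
Conjugacy classes: {e} of size 1, {r^1, r^2} of size 2, {s, sr, ..., sr^2} of size 3.
Character table:
  irrep \ class              {e} (size 1)  {r^1, r^2} (size 2)  {s, sr, ..., sr^2} (size 3)
  chi_1 (triv)               1             1                    1                          
  chi_2 (sign: r->1, s->-1)  1             1                    -1                         
  chi_3 (2d, j=1)            2             -1                   0                          

Spot check: chi_3 (2d, j=1) on {e} = 2.

Justification: D_3 has order 2*3 = 6 with 3 conjugacy classes, hence 3 irreducibles. Sum of squared dims 1 + 1 + 4 = 6 = |G|. Linear characters come from the abelianisation; the 2-dimensional irreps have character r^k -> 2*cos(2*pi*j*k/3), reflections -> 0.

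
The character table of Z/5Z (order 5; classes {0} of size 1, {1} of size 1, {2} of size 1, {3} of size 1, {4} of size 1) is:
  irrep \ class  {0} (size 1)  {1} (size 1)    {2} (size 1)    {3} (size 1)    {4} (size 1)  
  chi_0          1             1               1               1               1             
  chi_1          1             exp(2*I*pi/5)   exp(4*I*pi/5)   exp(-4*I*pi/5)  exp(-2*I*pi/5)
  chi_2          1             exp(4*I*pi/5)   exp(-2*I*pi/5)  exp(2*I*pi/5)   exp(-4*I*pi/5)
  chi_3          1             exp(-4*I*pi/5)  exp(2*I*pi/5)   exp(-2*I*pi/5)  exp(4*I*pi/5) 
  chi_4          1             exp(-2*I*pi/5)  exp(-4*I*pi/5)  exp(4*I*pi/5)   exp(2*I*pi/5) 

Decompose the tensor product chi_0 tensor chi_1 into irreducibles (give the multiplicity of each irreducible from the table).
chi_0 tensor chi_1 = chi_1 (all other irreducibles have multiplicity 0).

Argument: The character of a tensor product is the pointwise product (chi_0 * chi_1)(C) = chi_0(C) * chi_1(C):
  {0}: (1)*(1), {1}: (1)*(exp(2*I*pi/5)), {2}: (1)*(exp(4*I*pi/5)), {3}: (1)*(exp(-4*I*pi/5)), {4}: (1)*(exp(-2*I*pi/5))
so (chi_0 * chi_1) takes values
  {0} -> 1, {1} -> exp(2*I*pi/5), {2} -> exp(4*I*pi/5), {3} -> exp(-4*I*pi/5), {4} -> exp(-2*I*pi/5).
Now take the inner product of this character with each irreducible chi from the table, <chi_0*chi_1, chi> = (1/5) sum_C |C| (chi_0*chi_1)(C) conj(chi(C)):
  <chi_0*chi_1, chi_0> = (1/5)[1*(1)*conj(1) + 1*(exp(2*I*pi/5))*conj(1) + 1*(exp(4*I*pi/5))*conj(1) + 1*(exp(-4*I*pi/5))*conj(1) + 1*(exp(-2*I*pi/5))*conj(1)]
      = (1/5)[(1) + (exp(2*I*pi/5)) + (exp(4*I*pi/5)) + (exp(-4*I*pi/5)) + (exp(-2*I*pi/5))] = 0/5 = 0
  <chi_0*chi_1, chi_1> = (1/5)[1*(1)*conj(1) + 1*(exp(2*I*pi/5))*conj(exp(2*I*pi/5)) + 1*(exp(4*I*pi/5))*conj(exp(4*I*pi/5)) + 1*(exp(-4*I*pi/5))*conj(exp(-4*I*pi/5)) + 1*(exp(-2*I*pi/5))*conj(exp(-2*I*pi/5))]
      = (1/5)[(1) + (1) + (1) + (1) + (1)] = 5/5 = 1
  <chi_0*chi_1, chi_2> = (1/5)[1*(1)*conj(1) + 1*(exp(2*I*pi/5))*conj(exp(4*I*pi/5)) + 1*(exp(4*I*pi/5))*conj(exp(-2*I*pi/5)) + 1*(exp(-4*I*pi/5))*conj(exp(2*I*pi/5)) + 1*(exp(-2*I*pi/5))*conj(exp(-4*I*pi/5))]
      = (1/5)[(1) + (exp(-2*I*pi/5)) + (exp(-4*I*pi/5)) + (exp(4*I*pi/5)) + (exp(2*I*pi/5))] = 0/5 = 0
  <chi_0*chi_1, chi_3> = (1/5)[1*(1)*conj(1) + 1*(exp(2*I*pi/5))*conj(exp(-4*I*pi/5)) + 1*(exp(4*I*pi/5))*conj(exp(2*I*pi/5)) + 1*(exp(-4*I*pi/5))*conj(exp(-2*I*pi/5)) + 1*(exp(-2*I*pi/5))*conj(exp(4*I*pi/5))]
      = (1/5)[(1) + (exp(-4*I*pi/5)) + (exp(2*I*pi/5)) + (exp(-2*I*pi/5)) + (exp(4*I*pi/5))] = 0/5 = 0
  <chi_0*chi_1, chi_4> = (1/5)[1*(1)*conj(1) + 1*(exp(2*I*pi/5))*conj(exp(-2*I*pi/5)) + 1*(exp(4*I*pi/5))*conj(exp(-4*I*pi/5)) + 1*(exp(-4*I*pi/5))*conj(exp(4*I*pi/5)) + 1*(exp(-2*I*pi/5))*conj(exp(2*I*pi/5))]
      = (1/5)[(1) + (exp(4*I*pi/5)) + (exp(-2*I*pi/5)) + (exp(2*I*pi/5)) + (exp(-4*I*pi/5))] = 0/5 = 0
(Exp terms are combined using exp(i*s)*conj(exp(i*t)) = exp(i*(s-t)), and sums of them are collapsed using the identity that for every m > 1 the m distinct m-th roots of unity sum to 0, e.g. 1 + exp(2*I*pi/3) + exp(-2*I*pi/3) = 0.)
Hence the multiplicities are chi_1: 1. Dimension check: dim(chi_0)*dim(chi_1) = 1*1 = 1 and sum (mult * dim) = 1*1 = 1.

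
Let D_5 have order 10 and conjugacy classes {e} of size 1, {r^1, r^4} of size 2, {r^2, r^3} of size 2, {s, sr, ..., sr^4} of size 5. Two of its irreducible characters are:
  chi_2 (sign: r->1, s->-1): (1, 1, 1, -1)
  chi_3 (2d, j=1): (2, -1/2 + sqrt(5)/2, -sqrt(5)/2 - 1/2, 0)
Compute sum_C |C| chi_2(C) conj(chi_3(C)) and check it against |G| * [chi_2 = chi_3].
Sum = 0; so <chi_2, chi_3> = 0 (distinct irreducibles are orthogonal).

Justification: Compute term by term over conjugacy classes (|C| * chi_2(C) * conj(chi_3(C))):
  1*(1)*conj(2) + 2*(1)*conj(-1/2 + sqrt(5)/2) + 2*(1)*conj(-sqrt(5)/2 - 1/2) + 5*(-1)*conj(0)
  = (2) + (-1 + sqrt(5)) + (-sqrt(5) - 1) + (0)
  = 0.
Dividing by |G| = 10 gives 0/10 = 0, matching the row-orthogonality relation <chi_2, chi_3> = [chi_2 = chi_3].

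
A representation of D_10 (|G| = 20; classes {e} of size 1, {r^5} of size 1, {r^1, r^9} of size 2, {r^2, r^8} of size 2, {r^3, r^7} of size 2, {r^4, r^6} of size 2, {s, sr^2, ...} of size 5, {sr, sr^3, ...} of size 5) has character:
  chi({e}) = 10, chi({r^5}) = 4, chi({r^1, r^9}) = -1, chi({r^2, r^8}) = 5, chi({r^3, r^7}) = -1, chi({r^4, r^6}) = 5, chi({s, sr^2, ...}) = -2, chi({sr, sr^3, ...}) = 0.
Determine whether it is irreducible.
Not irreducible (reducible): <chi, chi> = 12 > 1.

Argument: <chi, chi> = (1/|G|) sum_C |C| * |chi(C)|^2 = (1/20)[1*|10|^2 + 1*|4|^2 + 2*|-1|^2 + 2*|5|^2 + 2*|-1|^2 + 2*|5|^2 + 5*|-2|^2 + 5*|0|^2]
  = (1/20)[(100) + (16) + (2) + (50) + (2) + (50) + (20) + (0)] = 240/20 = 12.
A character is irreducible iff <chi, chi> = 1, so this representation is reducible.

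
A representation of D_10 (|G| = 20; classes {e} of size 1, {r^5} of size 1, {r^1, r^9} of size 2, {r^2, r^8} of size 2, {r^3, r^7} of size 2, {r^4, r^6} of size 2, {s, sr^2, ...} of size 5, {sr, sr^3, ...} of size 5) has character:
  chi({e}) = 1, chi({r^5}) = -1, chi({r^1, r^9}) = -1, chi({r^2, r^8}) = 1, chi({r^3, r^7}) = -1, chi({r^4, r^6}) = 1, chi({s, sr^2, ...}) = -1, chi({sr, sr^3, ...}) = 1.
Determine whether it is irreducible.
Irreducible: <chi, chi> = 1.

Reasoning: <chi, chi> = (1/|G|) sum_C |C| * |chi(C)|^2 = (1/20)[1*|1|^2 + 1*|-1|^2 + 2*|-1|^2 + 2*|1|^2 + 2*|-1|^2 + 2*|1|^2 + 5*|-1|^2 + 5*|1|^2]
  = (1/20)[(1) + (1) + (2) + (2) + (2) + (2) + (5) + (5)] = 20/20 = 1.
A character is irreducible iff <chi, chi> = 1, so this representation is irreducible.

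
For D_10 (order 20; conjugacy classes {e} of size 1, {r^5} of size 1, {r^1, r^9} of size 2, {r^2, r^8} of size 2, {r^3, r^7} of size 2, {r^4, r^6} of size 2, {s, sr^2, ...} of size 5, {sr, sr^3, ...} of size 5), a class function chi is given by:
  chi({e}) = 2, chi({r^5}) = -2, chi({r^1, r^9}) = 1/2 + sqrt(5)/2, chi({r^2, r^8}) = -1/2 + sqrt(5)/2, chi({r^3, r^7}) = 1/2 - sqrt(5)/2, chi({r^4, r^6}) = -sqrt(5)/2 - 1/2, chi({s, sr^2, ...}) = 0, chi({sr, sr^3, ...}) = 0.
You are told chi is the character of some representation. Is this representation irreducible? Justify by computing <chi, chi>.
Irreducible: <chi, chi> = 1.

Reasoning: <chi, chi> = (1/|G|) sum_C |C| * |chi(C)|^2 = (1/20)[1*|2|^2 + 1*|-2|^2 + 2*|1/2 + sqrt(5)/2|^2 + 2*|-1/2 + sqrt(5)/2|^2 + 2*|1/2 - sqrt(5)/2|^2 + 2*|-sqrt(5)/2 - 1/2|^2 + 5*|0|^2 + 5*|0|^2]
  = (1/20)[(4) + (4) + (sqrt(5) + 3) + (3 - sqrt(5)) + (3 - sqrt(5)) + (sqrt(5) + 3) + (0) + (0)] = 20/20 = 1.
A character is irreducible iff <chi, chi> = 1, so this representation is irreducible.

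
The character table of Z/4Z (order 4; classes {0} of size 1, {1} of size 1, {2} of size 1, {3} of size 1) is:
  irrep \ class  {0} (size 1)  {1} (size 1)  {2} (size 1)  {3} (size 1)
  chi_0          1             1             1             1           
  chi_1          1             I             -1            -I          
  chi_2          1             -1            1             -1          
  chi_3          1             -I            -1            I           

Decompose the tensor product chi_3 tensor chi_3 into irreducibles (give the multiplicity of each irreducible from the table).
chi_3 tensor chi_3 = chi_2 (all other irreducibles have multiplicity 0).

Reasoning: The character of a tensor product is the pointwise product (chi_3 * chi_3)(C) = chi_3(C) * chi_3(C):
  {0}: (1)*(1), {1}: (-I)*(-I), {2}: (-1)*(-1), {3}: (I)*(I)
so (chi_3 * chi_3) takes values
  {0} -> 1, {1} -> -1, {2} -> 1, {3} -> -1.
Now take the inner product of this character with each irreducible chi from the table, <chi_3*chi_3, chi> = (1/4) sum_C |C| (chi_3*chi_3)(C) conj(chi(C)):
  <chi_3*chi_3, chi_0> = (1/4)[1*(1)*conj(1) + 1*(-1)*conj(1) + 1*(1)*conj(1) + 1*(-1)*conj(1)]
      = (1/4)[(1) + (-1) + (1) + (-1)] = 0/4 = 0
  <chi_3*chi_3, chi_1> = (1/4)[1*(1)*conj(1) + 1*(-1)*conj(I) + 1*(1)*conj(-1) + 1*(-1)*conj(-I)]
      = (1/4)[(1) + (I) + (-1) + (-I)] = 0/4 = 0
  <chi_3*chi_3, chi_2> = (1/4)[1*(1)*conj(1) + 1*(-1)*conj(-1) + 1*(1)*conj(1) + 1*(-1)*conj(-1)]
      = (1/4)[(1) + (1) + (1) + (1)] = 4/4 = 1
  <chi_3*chi_3, chi_3> = (1/4)[1*(1)*conj(1) + 1*(-1)*conj(-I) + 1*(1)*conj(-1) + 1*(-1)*conj(I)]
      = (1/4)[(1) + (-I) + (-1) + (I)] = 0/4 = 0
(Exp terms are combined using exp(i*s)*conj(exp(i*t)) = exp(i*(s-t)), and sums of them are collapsed using the identity that for every m > 1 the m distinct m-th roots of unity sum to 0, e.g. 1 + exp(2*I*pi/3) + exp(-2*I*pi/3) = 0.)
Hence the multiplicities are chi_2: 1. Dimension check: dim(chi_3)*dim(chi_3) = 1*1 = 1 and sum (mult * dim) = 1*1 = 1.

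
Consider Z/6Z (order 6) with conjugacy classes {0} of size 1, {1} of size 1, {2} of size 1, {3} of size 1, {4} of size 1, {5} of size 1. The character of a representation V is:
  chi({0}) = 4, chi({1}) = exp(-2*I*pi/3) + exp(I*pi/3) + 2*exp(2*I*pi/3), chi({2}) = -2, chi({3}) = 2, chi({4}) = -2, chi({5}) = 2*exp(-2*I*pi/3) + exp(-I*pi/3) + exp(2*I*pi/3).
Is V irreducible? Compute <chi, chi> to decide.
Not irreducible (reducible): <chi, chi> = 6 > 1.

Working: <chi, chi> = (1/|G|) sum_C |C| * |chi(C)|^2 = (1/6)[1*|4|^2 + 1*|exp(-2*I*pi/3) + exp(I*pi/3) + 2*exp(2*I*pi/3)|^2 + 1*|-2|^2 + 1*|2|^2 + 1*|-2|^2 + 1*|2*exp(-2*I*pi/3) + exp(-I*pi/3) + exp(2*I*pi/3)|^2]
  = (1/6)[(16) + (4) + (4) + (4) + (4) + (4)] = 36/6 = 6.
(Exp terms are combined using exp(i*s)*conj(exp(i*t)) = exp(i*(s-t)), and sums of them are collapsed using the identity that for every m > 1 the m distinct m-th roots of unity sum to 0, e.g. 1 + exp(2*I*pi/3) + exp(-2*I*pi/3) = 0.)
A character is irreducible iff <chi, chi> = 1, so this representation is reducible.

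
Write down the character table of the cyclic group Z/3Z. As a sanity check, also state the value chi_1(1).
Character table of Z/3Z (irreps indexed chi_0,...,chi_2 with chi_k(m) = zeta_3^(k*m), zeta_3 = exp(2*pi*i/3)):
  irrep \ class  {0} (size 1)  {1} (size 1)    {2} (size 1)  
  chi_0          1             1               1             
  chi_1          1             exp(2*I*pi/3)   exp(-2*I*pi/3)
  chi_2          1             exp(-2*I*pi/3)  exp(2*I*pi/3) 

Spot check: chi_1(1) = zeta_3^(1*1) = zeta_3^1 = exp(2*I*pi/3).

Proof sketch: Z/3Z is abelian, so all 3 irreducible complex representations are 1-dimensional. They are given by chi_k(m) = zeta_3^(k*m) for k = 0,...,2. Row orthogonality: sum_m chi_k(m) conj(chi_l(m)) = 3 * [k = l].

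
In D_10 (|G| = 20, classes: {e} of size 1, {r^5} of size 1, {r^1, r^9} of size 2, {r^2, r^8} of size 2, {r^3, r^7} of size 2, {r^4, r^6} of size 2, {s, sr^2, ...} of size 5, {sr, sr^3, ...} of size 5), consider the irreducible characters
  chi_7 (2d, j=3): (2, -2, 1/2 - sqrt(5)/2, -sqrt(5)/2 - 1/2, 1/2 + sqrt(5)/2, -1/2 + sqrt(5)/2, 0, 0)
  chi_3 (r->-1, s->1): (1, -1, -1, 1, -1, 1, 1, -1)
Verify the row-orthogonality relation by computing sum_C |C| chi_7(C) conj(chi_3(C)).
Sum = 0; so <chi_7, chi_3> = 0 (distinct irreducibles are orthogonal).

Compute term by term over conjugacy classes (|C| * chi_7(C) * conj(chi_3(C))):
  1*(2)*conj(1) + 1*(-2)*conj(-1) + 2*(1/2 - sqrt(5)/2)*conj(-1) + 2*(-sqrt(5)/2 - 1/2)*conj(1) + 2*(1/2 + sqrt(5)/2)*conj(-1) + 2*(-1/2 + sqrt(5)/2)*conj(1) + 5*(0)*conj(1) + 5*(0)*conj(-1)
  = (2) + (2) + (-1 + sqrt(5)) + (-sqrt(5) - 1) + (-sqrt(5) - 1) + (-1 + sqrt(5)) + (0) + (0)
  = 0.
Dividing by |G| = 20 gives 0/20 = 0, matching the row-orthogonality relation <chi_7, chi_3> = [chi_7 = chi_3].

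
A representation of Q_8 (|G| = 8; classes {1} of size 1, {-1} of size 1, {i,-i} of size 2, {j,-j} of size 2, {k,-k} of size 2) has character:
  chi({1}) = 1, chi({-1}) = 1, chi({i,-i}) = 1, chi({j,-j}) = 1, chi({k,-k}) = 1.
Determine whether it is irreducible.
Irreducible: <chi, chi> = 1.

Proof sketch: <chi, chi> = (1/|G|) sum_C |C| * |chi(C)|^2 = (1/8)[1*|1|^2 + 1*|1|^2 + 2*|1|^2 + 2*|1|^2 + 2*|1|^2]
  = (1/8)[(1) + (1) + (2) + (2) + (2)] = 8/8 = 1.
A character is irreducible iff <chi, chi> = 1, so this representation is irreducible.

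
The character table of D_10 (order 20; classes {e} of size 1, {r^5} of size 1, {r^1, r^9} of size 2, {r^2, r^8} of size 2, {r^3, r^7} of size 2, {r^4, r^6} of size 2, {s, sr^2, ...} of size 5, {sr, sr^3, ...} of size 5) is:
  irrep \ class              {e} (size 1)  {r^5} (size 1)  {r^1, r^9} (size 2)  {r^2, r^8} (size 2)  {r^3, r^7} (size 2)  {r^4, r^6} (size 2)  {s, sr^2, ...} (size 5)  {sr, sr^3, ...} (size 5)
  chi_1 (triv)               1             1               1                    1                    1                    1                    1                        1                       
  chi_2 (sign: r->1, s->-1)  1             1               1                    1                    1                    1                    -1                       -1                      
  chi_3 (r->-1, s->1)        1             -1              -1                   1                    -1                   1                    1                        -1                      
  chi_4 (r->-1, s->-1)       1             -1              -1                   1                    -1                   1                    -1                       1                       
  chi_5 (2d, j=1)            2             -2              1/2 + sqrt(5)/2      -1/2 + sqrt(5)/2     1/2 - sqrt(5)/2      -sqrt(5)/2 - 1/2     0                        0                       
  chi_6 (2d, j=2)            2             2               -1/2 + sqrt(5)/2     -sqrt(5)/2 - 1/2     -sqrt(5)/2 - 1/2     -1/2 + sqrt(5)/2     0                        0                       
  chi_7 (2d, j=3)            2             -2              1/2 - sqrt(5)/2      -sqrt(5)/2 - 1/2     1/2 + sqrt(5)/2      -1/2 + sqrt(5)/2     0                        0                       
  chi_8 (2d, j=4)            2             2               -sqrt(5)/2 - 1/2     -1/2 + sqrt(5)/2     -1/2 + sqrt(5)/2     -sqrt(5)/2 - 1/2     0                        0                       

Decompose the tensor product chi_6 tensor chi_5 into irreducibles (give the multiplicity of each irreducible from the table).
chi_6 tensor chi_5 = chi_5 + chi_7 (all other irreducibles have multiplicity 0).

Justification: The character of a tensor product is the pointwise product (chi_6 * chi_5)(C) = chi_6(C) * chi_5(C):
  {e}: (2)*(2), {r^5}: (2)*(-2), {r^1, r^9}: (-1/2 + sqrt(5)/2)*(1/2 + sqrt(5)/2), {r^2, r^8}: (-sqrt(5)/2 - 1/2)*(-1/2 + sqrt(5)/2), {r^3, r^7}: (-sqrt(5)/2 - 1/2)*(1/2 - sqrt(5)/2), {r^4, r^6}: (-1/2 + sqrt(5)/2)*(-sqrt(5)/2 - 1/2), {s, sr^2, ...}: (0)*(0), {sr, sr^3, ...}: (0)*(0)
so (chi_6 * chi_5) takes values
  {e} -> 4, {r^5} -> -4, {r^1, r^9} -> 1, {r^2, r^8} -> -1, {r^3, r^7} -> 1, {r^4, r^6} -> -1, {s, sr^2, ...} -> 0, {sr, sr^3, ...} -> 0.
Now take the inner product of this character with each irreducible chi from the table, <chi_6*chi_5, chi> = (1/20) sum_C |C| (chi_6*chi_5)(C) conj(chi(C)):
  <chi_6*chi_5, chi_1> = (1/20)[1*(4)*conj(1) + 1*(-4)*conj(1) + 2*(1)*conj(1) + 2*(-1)*conj(1) + 2*(1)*conj(1) + 2*(-1)*conj(1) + 5*(0)*conj(1) + 5*(0)*conj(1)]
      = (1/20)[(4) + (-4) + (2) + (-2) + (2) + (-2) + (0) + (0)] = 0/20 = 0
  <chi_6*chi_5, chi_2> = (1/20)[1*(4)*conj(1) + 1*(-4)*conj(1) + 2*(1)*conj(1) + 2*(-1)*conj(1) + 2*(1)*conj(1) + 2*(-1)*conj(1) + 5*(0)*conj(-1) + 5*(0)*conj(-1)]
      = (1/20)[(4) + (-4) + (2) + (-2) + (2) + (-2) + (0) + (0)] = 0/20 = 0
  <chi_6*chi_5, chi_3> = (1/20)[1*(4)*conj(1) + 1*(-4)*conj(-1) + 2*(1)*conj(-1) + 2*(-1)*conj(1) + 2*(1)*conj(-1) + 2*(-1)*conj(1) + 5*(0)*conj(1) + 5*(0)*conj(-1)]
      = (1/20)[(4) + (4) + (-2) + (-2) + (-2) + (-2) + (0) + (0)] = 0/20 = 0
  <chi_6*chi_5, chi_4> = (1/20)[1*(4)*conj(1) + 1*(-4)*conj(-1) + 2*(1)*conj(-1) + 2*(-1)*conj(1) + 2*(1)*conj(-1) + 2*(-1)*conj(1) + 5*(0)*conj(-1) + 5*(0)*conj(1)]
      = (1/20)[(4) + (4) + (-2) + (-2) + (-2) + (-2) + (0) + (0)] = 0/20 = 0
  <chi_6*chi_5, chi_5> = (1/20)[1*(4)*conj(2) + 1*(-4)*conj(-2) + 2*(1)*conj(1/2 + sqrt(5)/2) + 2*(-1)*conj(-1/2 + sqrt(5)/2) + 2*(1)*conj(1/2 - sqrt(5)/2) + 2*(-1)*conj(-sqrt(5)/2 - 1/2) + 5*(0)*conj(0) + 5*(0)*conj(0)]
      = (1/20)[(8) + (8) + (1 + sqrt(5)) + (1 - sqrt(5)) + (1 - sqrt(5)) + (1 + sqrt(5)) + (0) + (0)] = 20/20 = 1
  <chi_6*chi_5, chi_6> = (1/20)[1*(4)*conj(2) + 1*(-4)*conj(2) + 2*(1)*conj(-1/2 + sqrt(5)/2) + 2*(-1)*conj(-sqrt(5)/2 - 1/2) + 2*(1)*conj(-sqrt(5)/2 - 1/2) + 2*(-1)*conj(-1/2 + sqrt(5)/2) + 5*(0)*conj(0) + 5*(0)*conj(0)]
      = (1/20)[(8) + (-8) + (-1 + sqrt(5)) + (1 + sqrt(5)) + (-sqrt(5) - 1) + (1 - sqrt(5)) + (0) + (0)] = 0/20 = 0
  <chi_6*chi_5, chi_7> = (1/20)[1*(4)*conj(2) + 1*(-4)*conj(-2) + 2*(1)*conj(1/2 - sqrt(5)/2) + 2*(-1)*conj(-sqrt(5)/2 - 1/2) + 2*(1)*conj(1/2 + sqrt(5)/2) + 2*(-1)*conj(-1/2 + sqrt(5)/2) + 5*(0)*conj(0) + 5*(0)*conj(0)]
      = (1/20)[(8) + (8) + (1 - sqrt(5)) + (1 + sqrt(5)) + (1 + sqrt(5)) + (1 - sqrt(5)) + (0) + (0)] = 20/20 = 1
  <chi_6*chi_5, chi_8> = (1/20)[1*(4)*conj(2) + 1*(-4)*conj(2) + 2*(1)*conj(-sqrt(5)/2 - 1/2) + 2*(-1)*conj(-1/2 + sqrt(5)/2) + 2*(1)*conj(-1/2 + sqrt(5)/2) + 2*(-1)*conj(-sqrt(5)/2 - 1/2) + 5*(0)*conj(0) + 5*(0)*conj(0)]
      = (1/20)[(8) + (-8) + (-sqrt(5) - 1) + (1 - sqrt(5)) + (-1 + sqrt(5)) + (1 + sqrt(5)) + (0) + (0)] = 0/20 = 0
Hence the multiplicities are chi_5: 1, chi_7: 1. Dimension check: dim(chi_6)*dim(chi_5) = 2*2 = 4 and sum (mult * dim) = 1*2 + 1*2 = 4.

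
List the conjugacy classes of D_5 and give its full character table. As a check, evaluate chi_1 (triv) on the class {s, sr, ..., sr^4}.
Conjugacy classes: {e} of size 1, {r^1, r^4} of size 2, {r^2, r^3} of size 2, {s, sr, ..., sr^4} of size 5.
Character table:
  irrep \ class              {e} (size 1)  {r^1, r^4} (size 2)  {r^2, r^3} (size 2)  {s, sr, ..., sr^4} (size 5)
  chi_1 (triv)               1             1                    1                    1                          
  chi_2 (sign: r->1, s->-1)  1             1                    1                    -1                         
  chi_3 (2d, j=1)            2             -1/2 + sqrt(5)/2     -sqrt(5)/2 - 1/2     0                          
  chi_4 (2d, j=2)            2             -sqrt(5)/2 - 1/2     -1/2 + sqrt(5)/2     0                          

Spot check: chi_1 (triv) on {s, sr, ..., sr^4} = 1.

Justification: D_5 has order 2*5 = 10 with 4 conjugacy classes, hence 4 irreducibles. Sum of squared dims 1 + 1 + 4 + 4 = 10 = |G|. Linear characters come from the abelianisation; the 2-dimensional irreps have character r^k -> 2*cos(2*pi*j*k/5), reflections -> 0.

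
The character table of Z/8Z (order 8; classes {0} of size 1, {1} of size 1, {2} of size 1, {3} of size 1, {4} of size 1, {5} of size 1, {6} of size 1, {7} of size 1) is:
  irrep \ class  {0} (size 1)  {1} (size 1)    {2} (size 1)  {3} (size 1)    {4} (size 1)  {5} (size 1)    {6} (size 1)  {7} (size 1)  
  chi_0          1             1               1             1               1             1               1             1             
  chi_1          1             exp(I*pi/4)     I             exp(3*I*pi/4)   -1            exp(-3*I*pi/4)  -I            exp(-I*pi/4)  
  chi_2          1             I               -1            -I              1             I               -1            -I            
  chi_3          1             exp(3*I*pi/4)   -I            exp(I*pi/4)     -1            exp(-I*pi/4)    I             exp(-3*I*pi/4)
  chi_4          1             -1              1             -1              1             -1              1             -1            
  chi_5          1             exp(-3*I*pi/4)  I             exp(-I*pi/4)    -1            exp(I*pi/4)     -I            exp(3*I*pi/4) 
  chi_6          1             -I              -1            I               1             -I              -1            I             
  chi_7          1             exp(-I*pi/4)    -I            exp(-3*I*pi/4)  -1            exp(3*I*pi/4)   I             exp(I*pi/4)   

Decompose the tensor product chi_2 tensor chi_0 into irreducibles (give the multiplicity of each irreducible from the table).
chi_2 tensor chi_0 = chi_2 (all other irreducibles have multiplicity 0).

Reasoning: The character of a tensor product is the pointwise product (chi_2 * chi_0)(C) = chi_2(C) * chi_0(C):
  {0}: (1)*(1), {1}: (I)*(1), {2}: (-1)*(1), {3}: (-I)*(1), {4}: (1)*(1), {5}: (I)*(1), {6}: (-1)*(1), {7}: (-I)*(1)
so (chi_2 * chi_0) takes values
  {0} -> 1, {1} -> I, {2} -> -1, {3} -> -I, {4} -> 1, {5} -> I, {6} -> -1, {7} -> -I.
Now take the inner product of this character with each irreducible chi from the table, <chi_2*chi_0, chi> = (1/8) sum_C |C| (chi_2*chi_0)(C) conj(chi(C)):
  <chi_2*chi_0, chi_0> = (1/8)[1*(1)*conj(1) + 1*(I)*conj(1) + 1*(-1)*conj(1) + 1*(-I)*conj(1) + 1*(1)*conj(1) + 1*(I)*conj(1) + 1*(-1)*conj(1) + 1*(-I)*conj(1)]
      = (1/8)[(1) + (I) + (-1) + (-I) + (1) + (I) + (-1) + (-I)] = 0/8 = 0
  <chi_2*chi_0, chi_1> = (1/8)[1*(1)*conj(1) + 1*(I)*conj(exp(I*pi/4)) + 1*(-1)*conj(I) + 1*(-I)*conj(exp(3*I*pi/4)) + 1*(1)*conj(-1) + 1*(I)*conj(exp(-3*I*pi/4)) + 1*(-1)*conj(-I) + 1*(-I)*conj(exp(-I*pi/4))]
      = (1/8)[(1) + (exp(I*pi/4)) + (I) + (-exp(-I*pi/4)) + (-1) + (exp(-3*I*pi/4)) + (-I) + (-exp(3*I*pi/4))] = 0/8 = 0
  <chi_2*chi_0, chi_2> = (1/8)[1*(1)*conj(1) + 1*(I)*conj(I) + 1*(-1)*conj(-1) + 1*(-I)*conj(-I) + 1*(1)*conj(1) + 1*(I)*conj(I) + 1*(-1)*conj(-1) + 1*(-I)*conj(-I)]
      = (1/8)[(1) + (1) + (1) + (1) + (1) + (1) + (1) + (1)] = 8/8 = 1
  <chi_2*chi_0, chi_3> = (1/8)[1*(1)*conj(1) + 1*(I)*conj(exp(3*I*pi/4)) + 1*(-1)*conj(-I) + 1*(-I)*conj(exp(I*pi/4)) + 1*(1)*conj(-1) + 1*(I)*conj(exp(-I*pi/4)) + 1*(-1)*conj(I) + 1*(-I)*conj(exp(-3*I*pi/4))]
      = (1/8)[(1) + (exp(-I*pi/4)) + (-I) + (-exp(I*pi/4)) + (-1) + (exp(3*I*pi/4)) + (I) + (-exp(-3*I*pi/4))] = 0/8 = 0
  <chi_2*chi_0, chi_4> = (1/8)[1*(1)*conj(1) + 1*(I)*conj(-1) + 1*(-1)*conj(1) + 1*(-I)*conj(-1) + 1*(1)*conj(1) + 1*(I)*conj(-1) + 1*(-1)*conj(1) + 1*(-I)*conj(-1)]
      = (1/8)[(1) + (-I) + (-1) + (I) + (1) + (-I) + (-1) + (I)] = 0/8 = 0
  <chi_2*chi_0, chi_5> = (1/8)[1*(1)*conj(1) + 1*(I)*conj(exp(-3*I*pi/4)) + 1*(-1)*conj(I) + 1*(-I)*conj(exp(-I*pi/4)) + 1*(1)*conj(-1) + 1*(I)*conj(exp(I*pi/4)) + 1*(-1)*conj(-I) + 1*(-I)*conj(exp(3*I*pi/4))]
      = (1/8)[(1) + (exp(-3*I*pi/4)) + (I) + (-exp(3*I*pi/4)) + (-1) + (exp(I*pi/4)) + (-I) + (-exp(-I*pi/4))] = 0/8 = 0
  <chi_2*chi_0, chi_6> = (1/8)[1*(1)*conj(1) + 1*(I)*conj(-I) + 1*(-1)*conj(-1) + 1*(-I)*conj(I) + 1*(1)*conj(1) + 1*(I)*conj(-I) + 1*(-1)*conj(-1) + 1*(-I)*conj(I)]
      = (1/8)[(1) + (-1) + (1) + (-1) + (1) + (-1) + (1) + (-1)] = 0/8 = 0
  <chi_2*chi_0, chi_7> = (1/8)[1*(1)*conj(1) + 1*(I)*conj(exp(-I*pi/4)) + 1*(-1)*conj(-I) + 1*(-I)*conj(exp(-3*I*pi/4)) + 1*(1)*conj(-1) + 1*(I)*conj(exp(3*I*pi/4)) + 1*(-1)*conj(I) + 1*(-I)*conj(exp(I*pi/4))]
      = (1/8)[(1) + (exp(3*I*pi/4)) + (-I) + (-exp(-3*I*pi/4)) + (-1) + (exp(-I*pi/4)) + (I) + (-exp(I*pi/4))] = 0/8 = 0
(Exp terms are combined using exp(i*s)*conj(exp(i*t)) = exp(i*(s-t)), and sums of them are collapsed using the identity that for every m > 1 the m distinct m-th roots of unity sum to 0, e.g. 1 + exp(2*I*pi/3) + exp(-2*I*pi/3) = 0.)
Hence the multiplicities are chi_2: 1. Dimension check: dim(chi_2)*dim(chi_0) = 1*1 = 1 and sum (mult * dim) = 1*1 = 1.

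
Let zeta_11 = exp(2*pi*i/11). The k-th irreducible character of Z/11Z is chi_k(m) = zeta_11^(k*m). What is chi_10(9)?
chi_10(9) = zeta_11^90 = exp(4*I*pi/11)

Explanation: chi_10(9) = zeta_11^(10*9) = zeta_11^90. Since zeta_11^11 = 1, this equals zeta_11^2 = exp(2*pi*i*2/11) = exp(4*I*pi/11).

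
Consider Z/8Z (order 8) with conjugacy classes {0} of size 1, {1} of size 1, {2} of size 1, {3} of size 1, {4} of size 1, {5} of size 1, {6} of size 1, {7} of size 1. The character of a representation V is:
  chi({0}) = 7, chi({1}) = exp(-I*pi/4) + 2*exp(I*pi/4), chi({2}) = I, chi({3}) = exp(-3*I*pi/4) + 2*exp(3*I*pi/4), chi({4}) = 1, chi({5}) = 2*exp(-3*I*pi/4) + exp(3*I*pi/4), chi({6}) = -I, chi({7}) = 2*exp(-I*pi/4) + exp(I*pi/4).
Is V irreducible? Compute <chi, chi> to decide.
Not irreducible (reducible): <chi, chi> = 9 > 1.

Proof sketch: <chi, chi> = (1/|G|) sum_C |C| * |chi(C)|^2 = (1/8)[1*|7|^2 + 1*|exp(-I*pi/4) + 2*exp(I*pi/4)|^2 + 1*|I|^2 + 1*|exp(-3*I*pi/4) + 2*exp(3*I*pi/4)|^2 + 1*|1|^2 + 1*|2*exp(-3*I*pi/4) + exp(3*I*pi/4)|^2 + 1*|-I|^2 + 1*|2*exp(-I*pi/4) + exp(I*pi/4)|^2]
  = (1/8)[(49) + (5) + (1) + (5) + (1) + (5) + (1) + (5)] = 72/8 = 9.
(Exp terms are combined using exp(i*s)*conj(exp(i*t)) = exp(i*(s-t)), and sums of them are collapsed using the identity that for every m > 1 the m distinct m-th roots of unity sum to 0, e.g. 1 + exp(2*I*pi/3) + exp(-2*I*pi/3) = 0.)
A character is irreducible iff <chi, chi> = 1, so this representation is reducible.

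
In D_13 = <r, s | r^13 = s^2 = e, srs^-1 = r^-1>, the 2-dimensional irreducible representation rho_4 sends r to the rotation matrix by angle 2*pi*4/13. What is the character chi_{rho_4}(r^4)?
chi_{rho_4}(r^4) = 2*cos(2*pi*4*4/13) = 2*cos(32*pi/13)

Details: rho_4(r^4) is rotation by angle 2*pi*4*4/13, whose trace is 2*cos(2*pi*4*4/13) = 2*cos(32*pi/13).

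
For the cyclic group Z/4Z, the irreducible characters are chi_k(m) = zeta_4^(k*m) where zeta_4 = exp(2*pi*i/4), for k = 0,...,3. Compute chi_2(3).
chi_2(3) = zeta_4^6 = -1

Explanation: chi_2(3) = zeta_4^(2*3) = zeta_4^6. Since zeta_4^4 = 1, this equals zeta_4^2 = exp(2*pi*i*2/4) = -1.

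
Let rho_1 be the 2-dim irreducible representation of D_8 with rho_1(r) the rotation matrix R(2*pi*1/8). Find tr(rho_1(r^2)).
chi_{rho_1}(r^2) = 2*cos(2*pi*1*2/8) = 0

Why: rho_1(r^2) is rotation by angle 2*pi*1*2/8, whose trace is 2*cos(2*pi*1*2/8) = 0.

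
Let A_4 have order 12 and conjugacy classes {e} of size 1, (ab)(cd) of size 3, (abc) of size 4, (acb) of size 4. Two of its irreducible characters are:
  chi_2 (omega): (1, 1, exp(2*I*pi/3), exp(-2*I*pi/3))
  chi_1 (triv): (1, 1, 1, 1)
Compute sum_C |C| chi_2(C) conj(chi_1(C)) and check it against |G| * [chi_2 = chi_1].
Sum = 0; so <chi_2, chi_1> = 0 (distinct irreducibles are orthogonal).

Justification: Compute term by term over conjugacy classes (|C| * chi_2(C) * conj(chi_1(C))):
  1*(1)*conj(1) + 3*(1)*conj(1) + 4*(exp(2*I*pi/3))*conj(1) + 4*(exp(-2*I*pi/3))*conj(1)
  = (1) + (3) + (4*exp(2*I*pi/3)) + (4*exp(-2*I*pi/3))
  = 0.
(Exp terms are combined using exp(i*s)*conj(exp(i*t)) = exp(i*(s-t)), and sums of them are collapsed using the identity that for every m > 1 the m distinct m-th roots of unity sum to 0, e.g. 1 + exp(2*I*pi/3) + exp(-2*I*pi/3) = 0.)
Dividing by |G| = 12 gives 0/12 = 0, matching the row-orthogonality relation <chi_2, chi_1> = [chi_2 = chi_1].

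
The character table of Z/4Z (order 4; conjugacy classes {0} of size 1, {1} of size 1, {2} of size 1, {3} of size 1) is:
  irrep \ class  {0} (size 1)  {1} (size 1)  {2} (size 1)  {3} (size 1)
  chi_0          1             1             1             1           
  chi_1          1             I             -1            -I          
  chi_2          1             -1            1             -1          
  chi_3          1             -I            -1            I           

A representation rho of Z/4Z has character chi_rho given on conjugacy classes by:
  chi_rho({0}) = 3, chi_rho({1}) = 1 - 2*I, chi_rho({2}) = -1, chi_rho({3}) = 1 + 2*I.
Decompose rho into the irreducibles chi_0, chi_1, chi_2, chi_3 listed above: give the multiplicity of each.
Multiplicities: chi_0: 1, chi_1: 0, chi_2: 0, chi_3: 2.

Explanation: Use <chi_rho, chi> = (1/|G|) sum_C |C| * chi_rho(C) * conj(chi(C)) with |G| = 4 for each irreducible chi in the table:
  <chi_rho, chi_0> = (1/4)[1*(3)*conj(1) + 1*(1 - 2*I)*conj(1) + 1*(-1)*conj(1) + 1*(1 + 2*I)*conj(1)]
      = (1/4)[(3) + (1 - 2*I) + (-1) + (1 + 2*I)] = 4/4 = 1
  <chi_rho, chi_1> = (1/4)[1*(3)*conj(1) + 1*(1 - 2*I)*conj(I) + 1*(-1)*conj(-1) + 1*(1 + 2*I)*conj(-I)]
      = (1/4)[(3) + (-2 - I) + (1) + (-2 + I)] = 0/4 = 0
  <chi_rho, chi_2> = (1/4)[1*(3)*conj(1) + 1*(1 - 2*I)*conj(-1) + 1*(-1)*conj(1) + 1*(1 + 2*I)*conj(-1)]
      = (1/4)[(3) + (-1 + 2*I) + (-1) + (-1 - 2*I)] = 0/4 = 0
  <chi_rho, chi_3> = (1/4)[1*(3)*conj(1) + 1*(1 - 2*I)*conj(-I) + 1*(-1)*conj(-1) + 1*(1 + 2*I)*conj(I)]
      = (1/4)[(3) + (2 + I) + (1) + (2 - I)] = 8/4 = 2
(Exp terms are combined using exp(i*s)*conj(exp(i*t)) = exp(i*(s-t)), and sums of them are collapsed using the identity that for every m > 1 the m distinct m-th roots of unity sum to 0, e.g. 1 + exp(2*I*pi/3) + exp(-2*I*pi/3) = 0.)
Dimension check: dim(rho) = sum (mult * dim) = 1*1 + 0*1 + 0*1 + 2*1 = 3 = chi_rho(e) = 3.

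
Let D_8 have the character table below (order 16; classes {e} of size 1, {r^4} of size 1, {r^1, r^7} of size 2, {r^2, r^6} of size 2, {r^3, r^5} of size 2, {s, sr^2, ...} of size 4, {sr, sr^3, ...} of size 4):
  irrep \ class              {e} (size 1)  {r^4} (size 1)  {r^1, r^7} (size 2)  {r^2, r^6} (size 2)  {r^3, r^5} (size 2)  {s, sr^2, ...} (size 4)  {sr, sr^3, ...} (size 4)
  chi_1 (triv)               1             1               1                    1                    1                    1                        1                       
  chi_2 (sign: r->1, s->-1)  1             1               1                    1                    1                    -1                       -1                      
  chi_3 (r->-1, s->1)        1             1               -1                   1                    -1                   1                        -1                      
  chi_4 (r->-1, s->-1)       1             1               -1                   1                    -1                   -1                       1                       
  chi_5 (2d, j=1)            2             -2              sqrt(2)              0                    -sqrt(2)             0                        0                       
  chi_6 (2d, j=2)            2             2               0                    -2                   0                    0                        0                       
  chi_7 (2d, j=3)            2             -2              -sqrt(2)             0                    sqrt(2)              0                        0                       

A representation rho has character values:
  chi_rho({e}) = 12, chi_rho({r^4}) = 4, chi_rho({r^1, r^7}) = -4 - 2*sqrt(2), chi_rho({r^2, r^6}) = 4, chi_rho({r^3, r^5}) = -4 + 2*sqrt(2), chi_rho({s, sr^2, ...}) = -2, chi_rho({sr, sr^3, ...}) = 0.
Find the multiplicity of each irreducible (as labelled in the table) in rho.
Multiplicities: chi_1: 0, chi_2: 1, chi_3: 2, chi_4: 3, chi_5: 0, chi_6: 1, chi_7: 2.

Proof sketch: Use <chi_rho, chi> = (1/|G|) sum_C |C| * chi_rho(C) * conj(chi(C)) with |G| = 16 for each irreducible chi in the table:
  <chi_rho, chi_1> = (1/16)[1*(12)*conj(1) + 1*(4)*conj(1) + 2*(-4 - 2*sqrt(2))*conj(1) + 2*(4)*conj(1) + 2*(-4 + 2*sqrt(2))*conj(1) + 4*(-2)*conj(1) + 4*(0)*conj(1)]
      = (1/16)[(12) + (4) + (-8 - 4*sqrt(2)) + (8) + (-8 + 4*sqrt(2)) + (-8) + (0)] = 0/16 = 0
  <chi_rho, chi_2> = (1/16)[1*(12)*conj(1) + 1*(4)*conj(1) + 2*(-4 - 2*sqrt(2))*conj(1) + 2*(4)*conj(1) + 2*(-4 + 2*sqrt(2))*conj(1) + 4*(-2)*conj(-1) + 4*(0)*conj(-1)]
      = (1/16)[(12) + (4) + (-8 - 4*sqrt(2)) + (8) + (-8 + 4*sqrt(2)) + (8) + (0)] = 16/16 = 1
  <chi_rho, chi_3> = (1/16)[1*(12)*conj(1) + 1*(4)*conj(1) + 2*(-4 - 2*sqrt(2))*conj(-1) + 2*(4)*conj(1) + 2*(-4 + 2*sqrt(2))*conj(-1) + 4*(-2)*conj(1) + 4*(0)*conj(-1)]
      = (1/16)[(12) + (4) + (4*sqrt(2) + 8) + (8) + (8 - 4*sqrt(2)) + (-8) + (0)] = 32/16 = 2
  <chi_rho, chi_4> = (1/16)[1*(12)*conj(1) + 1*(4)*conj(1) + 2*(-4 - 2*sqrt(2))*conj(-1) + 2*(4)*conj(1) + 2*(-4 + 2*sqrt(2))*conj(-1) + 4*(-2)*conj(-1) + 4*(0)*conj(1)]
      = (1/16)[(12) + (4) + (4*sqrt(2) + 8) + (8) + (8 - 4*sqrt(2)) + (8) + (0)] = 48/16 = 3
  <chi_rho, chi_5> = (1/16)[1*(12)*conj(2) + 1*(4)*conj(-2) + 2*(-4 - 2*sqrt(2))*conj(sqrt(2)) + 2*(4)*conj(0) + 2*(-4 + 2*sqrt(2))*conj(-sqrt(2)) + 4*(-2)*conj(0) + 4*(0)*conj(0)]
      = (1/16)[(24) + (-8) + (-8*sqrt(2) - 8) + (0) + (-8 + 8*sqrt(2)) + (0) + (0)] = 0/16 = 0
  <chi_rho, chi_6> = (1/16)[1*(12)*conj(2) + 1*(4)*conj(2) + 2*(-4 - 2*sqrt(2))*conj(0) + 2*(4)*conj(-2) + 2*(-4 + 2*sqrt(2))*conj(0) + 4*(-2)*conj(0) + 4*(0)*conj(0)]
      = (1/16)[(24) + (8) + (0) + (-16) + (0) + (0) + (0)] = 16/16 = 1
  <chi_rho, chi_7> = (1/16)[1*(12)*conj(2) + 1*(4)*conj(-2) + 2*(-4 - 2*sqrt(2))*conj(-sqrt(2)) + 2*(4)*conj(0) + 2*(-4 + 2*sqrt(2))*conj(sqrt(2)) + 4*(-2)*conj(0) + 4*(0)*conj(0)]
      = (1/16)[(24) + (-8) + (8 + 8*sqrt(2)) + (0) + (8 - 8*sqrt(2)) + (0) + (0)] = 32/16 = 2
Dimension check: dim(rho) = sum (mult * dim) = 0*1 + 1*1 + 2*1 + 3*1 + 0*2 + 1*2 + 2*2 = 12 = chi_rho(e) = 12.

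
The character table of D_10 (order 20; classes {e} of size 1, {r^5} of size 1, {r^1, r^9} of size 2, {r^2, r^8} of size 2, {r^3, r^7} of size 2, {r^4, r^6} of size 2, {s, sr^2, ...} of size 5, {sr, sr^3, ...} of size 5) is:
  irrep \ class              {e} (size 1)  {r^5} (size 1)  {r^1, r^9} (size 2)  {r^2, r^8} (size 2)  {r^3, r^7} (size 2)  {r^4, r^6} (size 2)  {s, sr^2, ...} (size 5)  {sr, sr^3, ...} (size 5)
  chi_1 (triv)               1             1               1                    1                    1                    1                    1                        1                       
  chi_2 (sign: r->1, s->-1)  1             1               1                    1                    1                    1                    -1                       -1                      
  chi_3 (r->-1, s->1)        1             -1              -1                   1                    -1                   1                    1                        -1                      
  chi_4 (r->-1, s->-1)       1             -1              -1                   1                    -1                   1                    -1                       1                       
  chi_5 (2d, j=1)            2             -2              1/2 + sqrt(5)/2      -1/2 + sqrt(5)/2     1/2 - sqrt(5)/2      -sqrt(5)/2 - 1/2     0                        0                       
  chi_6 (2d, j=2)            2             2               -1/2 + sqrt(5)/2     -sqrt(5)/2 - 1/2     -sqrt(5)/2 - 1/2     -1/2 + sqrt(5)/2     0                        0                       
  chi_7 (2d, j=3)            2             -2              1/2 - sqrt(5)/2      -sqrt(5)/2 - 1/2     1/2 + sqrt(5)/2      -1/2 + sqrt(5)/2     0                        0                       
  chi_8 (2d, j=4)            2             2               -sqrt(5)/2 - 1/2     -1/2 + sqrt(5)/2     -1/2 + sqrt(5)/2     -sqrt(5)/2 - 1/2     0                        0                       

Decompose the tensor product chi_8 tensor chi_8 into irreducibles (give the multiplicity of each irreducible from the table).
chi_8 tensor chi_8 = chi_1 + chi_2 + chi_6 (all other irreducibles have multiplicity 0).

Solution. The character of a tensor product is the pointwise product (chi_8 * chi_8)(C) = chi_8(C) * chi_8(C):
  {e}: (2)*(2), {r^5}: (2)*(2), {r^1, r^9}: (-sqrt(5)/2 - 1/2)*(-sqrt(5)/2 - 1/2), {r^2, r^8}: (-1/2 + sqrt(5)/2)*(-1/2 + sqrt(5)/2), {r^3, r^7}: (-1/2 + sqrt(5)/2)*(-1/2 + sqrt(5)/2), {r^4, r^6}: (-sqrt(5)/2 - 1/2)*(-sqrt(5)/2 - 1/2), {s, sr^2, ...}: (0)*(0), {sr, sr^3, ...}: (0)*(0)
so (chi_8 * chi_8) takes values
  {e} -> 4, {r^5} -> 4, {r^1, r^9} -> sqrt(5)/2 + 3/2, {r^2, r^8} -> 3/2 - sqrt(5)/2, {r^3, r^7} -> 3/2 - sqrt(5)/2, {r^4, r^6} -> sqrt(5)/2 + 3/2, {s, sr^2, ...} -> 0, {sr, sr^3, ...} -> 0.
Now take the inner product of this character with each irreducible chi from the table, <chi_8*chi_8, chi> = (1/20) sum_C |C| (chi_8*chi_8)(C) conj(chi(C)):
  <chi_8*chi_8, chi_1> = (1/20)[1*(4)*conj(1) + 1*(4)*conj(1) + 2*(sqrt(5)/2 + 3/2)*conj(1) + 2*(3/2 - sqrt(5)/2)*conj(1) + 2*(3/2 - sqrt(5)/2)*conj(1) + 2*(sqrt(5)/2 + 3/2)*conj(1) + 5*(0)*conj(1) + 5*(0)*conj(1)]
      = (1/20)[(4) + (4) + (sqrt(5) + 3) + (3 - sqrt(5)) + (3 - sqrt(5)) + (sqrt(5) + 3) + (0) + (0)] = 20/20 = 1
  <chi_8*chi_8, chi_2> = (1/20)[1*(4)*conj(1) + 1*(4)*conj(1) + 2*(sqrt(5)/2 + 3/2)*conj(1) + 2*(3/2 - sqrt(5)/2)*conj(1) + 2*(3/2 - sqrt(5)/2)*conj(1) + 2*(sqrt(5)/2 + 3/2)*conj(1) + 5*(0)*conj(-1) + 5*(0)*conj(-1)]
      = (1/20)[(4) + (4) + (sqrt(5) + 3) + (3 - sqrt(5)) + (3 - sqrt(5)) + (sqrt(5) + 3) + (0) + (0)] = 20/20 = 1
  <chi_8*chi_8, chi_3> = (1/20)[1*(4)*conj(1) + 1*(4)*conj(-1) + 2*(sqrt(5)/2 + 3/2)*conj(-1) + 2*(3/2 - sqrt(5)/2)*conj(1) + 2*(3/2 - sqrt(5)/2)*conj(-1) + 2*(sqrt(5)/2 + 3/2)*conj(1) + 5*(0)*conj(1) + 5*(0)*conj(-1)]
      = (1/20)[(4) + (-4) + (-3 - sqrt(5)) + (3 - sqrt(5)) + (-3 + sqrt(5)) + (sqrt(5) + 3) + (0) + (0)] = 0/20 = 0
  <chi_8*chi_8, chi_4> = (1/20)[1*(4)*conj(1) + 1*(4)*conj(-1) + 2*(sqrt(5)/2 + 3/2)*conj(-1) + 2*(3/2 - sqrt(5)/2)*conj(1) + 2*(3/2 - sqrt(5)/2)*conj(-1) + 2*(sqrt(5)/2 + 3/2)*conj(1) + 5*(0)*conj(-1) + 5*(0)*conj(1)]
      = (1/20)[(4) + (-4) + (-3 - sqrt(5)) + (3 - sqrt(5)) + (-3 + sqrt(5)) + (sqrt(5) + 3) + (0) + (0)] = 0/20 = 0
  <chi_8*chi_8, chi_5> = (1/20)[1*(4)*conj(2) + 1*(4)*conj(-2) + 2*(sqrt(5)/2 + 3/2)*conj(1/2 + sqrt(5)/2) + 2*(3/2 - sqrt(5)/2)*conj(-1/2 + sqrt(5)/2) + 2*(3/2 - sqrt(5)/2)*conj(1/2 - sqrt(5)/2) + 2*(sqrt(5)/2 + 3/2)*conj(-sqrt(5)/2 - 1/2) + 5*(0)*conj(0) + 5*(0)*conj(0)]
      = (1/20)[(8) + (-8) + (4 + 2*sqrt(5)) + (-4 + 2*sqrt(5)) + (4 - 2*sqrt(5)) + (-2*sqrt(5) - 4) + (0) + (0)] = 0/20 = 0
  <chi_8*chi_8, chi_6> = (1/20)[1*(4)*conj(2) + 1*(4)*conj(2) + 2*(sqrt(5)/2 + 3/2)*conj(-1/2 + sqrt(5)/2) + 2*(3/2 - sqrt(5)/2)*conj(-sqrt(5)/2 - 1/2) + 2*(3/2 - sqrt(5)/2)*conj(-sqrt(5)/2 - 1/2) + 2*(sqrt(5)/2 + 3/2)*conj(-1/2 + sqrt(5)/2) + 5*(0)*conj(0) + 5*(0)*conj(0)]
      = (1/20)[(8) + (8) + (1 + sqrt(5)) + (1 - sqrt(5)) + (1 - sqrt(5)) + (1 + sqrt(5)) + (0) + (0)] = 20/20 = 1
  <chi_8*chi_8, chi_7> = (1/20)[1*(4)*conj(2) + 1*(4)*conj(-2) + 2*(sqrt(5)/2 + 3/2)*conj(1/2 - sqrt(5)/2) + 2*(3/2 - sqrt(5)/2)*conj(-sqrt(5)/2 - 1/2) + 2*(3/2 - sqrt(5)/2)*conj(1/2 + sqrt(5)/2) + 2*(sqrt(5)/2 + 3/2)*conj(-1/2 + sqrt(5)/2) + 5*(0)*conj(0) + 5*(0)*conj(0)]
      = (1/20)[(8) + (-8) + (-sqrt(5) - 1) + (1 - sqrt(5)) + (-1 + sqrt(5)) + (1 + sqrt(5)) + (0) + (0)] = 0/20 = 0
  <chi_8*chi_8, chi_8> = (1/20)[1*(4)*conj(2) + 1*(4)*conj(2) + 2*(sqrt(5)/2 + 3/2)*conj(-sqrt(5)/2 - 1/2) + 2*(3/2 - sqrt(5)/2)*conj(-1/2 + sqrt(5)/2) + 2*(3/2 - sqrt(5)/2)*conj(-1/2 + sqrt(5)/2) + 2*(sqrt(5)/2 + 3/2)*conj(-sqrt(5)/2 - 1/2) + 5*(0)*conj(0) + 5*(0)*conj(0)]
      = (1/20)[(8) + (8) + (-2*sqrt(5) - 4) + (-4 + 2*sqrt(5)) + (-4 + 2*sqrt(5)) + (-2*sqrt(5) - 4) + (0) + (0)] = 0/20 = 0
Hence the multiplicities are chi_1: 1, chi_2: 1, chi_6: 1. Dimension check: dim(chi_8)*dim(chi_8) = 2*2 = 4 and sum (mult * dim) = 1*1 + 1*1 + 1*2 = 4.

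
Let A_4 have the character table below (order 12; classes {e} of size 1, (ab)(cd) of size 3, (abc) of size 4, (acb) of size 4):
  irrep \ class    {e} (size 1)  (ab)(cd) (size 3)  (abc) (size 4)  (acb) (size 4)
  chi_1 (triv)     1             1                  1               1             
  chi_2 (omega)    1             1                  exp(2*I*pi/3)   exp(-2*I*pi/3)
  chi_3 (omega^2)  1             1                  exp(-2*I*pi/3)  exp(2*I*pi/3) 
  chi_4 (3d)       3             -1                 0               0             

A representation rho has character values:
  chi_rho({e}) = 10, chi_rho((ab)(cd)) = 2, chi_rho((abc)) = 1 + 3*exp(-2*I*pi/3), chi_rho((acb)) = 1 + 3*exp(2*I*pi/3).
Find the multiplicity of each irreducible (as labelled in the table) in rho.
Multiplicities: chi_1: 1, chi_2: 0, chi_3: 3, chi_4: 2.

Working: Use <chi_rho, chi> = (1/|G|) sum_C |C| * chi_rho(C) * conj(chi(C)) with |G| = 12 for each irreducible chi in the table:
  <chi_rho, chi_1> = (1/12)[1*(10)*conj(1) + 3*(2)*conj(1) + 4*(1 + 3*exp(-2*I*pi/3))*conj(1) + 4*(1 + 3*exp(2*I*pi/3))*conj(1)]
      = (1/12)[(10) + (6) + (4 + 12*exp(-2*I*pi/3)) + (4 + 12*exp(2*I*pi/3))] = 12/12 = 1
  <chi_rho, chi_2> = (1/12)[1*(10)*conj(1) + 3*(2)*conj(1) + 4*(1 + 3*exp(-2*I*pi/3))*conj(exp(2*I*pi/3)) + 4*(1 + 3*exp(2*I*pi/3))*conj(exp(-2*I*pi/3))]
      = (1/12)[(10) + (6) + (4*exp(-2*I*pi/3) + 12*exp(2*I*pi/3)) + (12*exp(-2*I*pi/3) + 4*exp(2*I*pi/3))] = 0/12 = 0
  <chi_rho, chi_3> = (1/12)[1*(10)*conj(1) + 3*(2)*conj(1) + 4*(1 + 3*exp(-2*I*pi/3))*conj(exp(-2*I*pi/3)) + 4*(1 + 3*exp(2*I*pi/3))*conj(exp(2*I*pi/3))]
      = (1/12)[(10) + (6) + (12 + 4*exp(2*I*pi/3)) + (12 + 4*exp(-2*I*pi/3))] = 36/12 = 3
  <chi_rho, chi_4> = (1/12)[1*(10)*conj(3) + 3*(2)*conj(-1) + 4*(1 + 3*exp(-2*I*pi/3))*conj(0) + 4*(1 + 3*exp(2*I*pi/3))*conj(0)]
      = (1/12)[(30) + (-6) + (0) + (0)] = 24/12 = 2
(Exp terms are combined using exp(i*s)*conj(exp(i*t)) = exp(i*(s-t)), and sums of them are collapsed using the identity that for every m > 1 the m distinct m-th roots of unity sum to 0, e.g. 1 + exp(2*I*pi/3) + exp(-2*I*pi/3) = 0.)
Dimension check: dim(rho) = sum (mult * dim) = 1*1 + 0*1 + 3*1 + 2*3 = 10 = chi_rho(e) = 10.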